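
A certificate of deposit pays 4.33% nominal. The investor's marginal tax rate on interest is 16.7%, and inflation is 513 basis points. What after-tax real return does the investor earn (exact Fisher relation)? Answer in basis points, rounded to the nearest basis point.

After-tax nominal return = 4.33% × (1 − 0.167) = 3.60689%.
1 + r = 1.0360689 / 1.05130 = 0.985512
After-tax real rate = 0.985512 − 1 → -145 basis points.

-145 basis points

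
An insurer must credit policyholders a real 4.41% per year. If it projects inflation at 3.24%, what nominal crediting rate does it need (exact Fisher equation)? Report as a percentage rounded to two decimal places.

(1 + i) = (1 + r)(1 + π) = 1.04410 × 1.03240 = 1.07792884
i = 1.07792884 − 1, so the required nominal rate is 7.79%.

7.79%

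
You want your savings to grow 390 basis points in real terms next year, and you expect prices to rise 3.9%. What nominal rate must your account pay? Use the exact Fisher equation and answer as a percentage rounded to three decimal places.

(1 + i) = (1 + r)(1 + π) = 1.03900 × 1.03900 = 1.079521
i = 1.079521 − 1, so the required nominal rate is 7.952%.

7.952%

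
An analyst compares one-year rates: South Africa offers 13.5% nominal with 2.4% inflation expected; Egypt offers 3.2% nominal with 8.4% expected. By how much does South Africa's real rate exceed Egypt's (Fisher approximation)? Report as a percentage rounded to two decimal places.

16.30%

South Africa: 13.5% − 2.4% = 11.100%
Egypt: 3.2% − 8.4% = -5.200%
Differential = 16.300% → 16.30%.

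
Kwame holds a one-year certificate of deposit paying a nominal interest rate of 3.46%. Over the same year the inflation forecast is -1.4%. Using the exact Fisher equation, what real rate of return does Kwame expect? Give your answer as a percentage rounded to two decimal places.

4.93%

By the Fisher equation, 1 + r = (1 + i)/(1 + π).
1 + r = 1.03460 / 0.98600 = 1.049290
r = 1.049290 − 1 = 4.9290%, i.e. 4.93%.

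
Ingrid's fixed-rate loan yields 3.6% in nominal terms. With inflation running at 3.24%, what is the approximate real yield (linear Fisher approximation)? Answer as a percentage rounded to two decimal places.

0.36%

r ≈ i − π = 3.6% − 3.24% = 0.36%.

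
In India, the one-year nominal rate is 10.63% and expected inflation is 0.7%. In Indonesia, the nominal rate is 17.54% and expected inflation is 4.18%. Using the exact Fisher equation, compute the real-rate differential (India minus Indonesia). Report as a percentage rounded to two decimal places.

India: (1 + 0.1063)/(1 + 0.0070) − 1 = 9.8610%
Indonesia: (1 + 0.1754)/(1 + 0.0418) − 1 = 12.8240%
Differential = 9.8610% − 12.8240% = -2.9630% → -2.96%.

-2.96%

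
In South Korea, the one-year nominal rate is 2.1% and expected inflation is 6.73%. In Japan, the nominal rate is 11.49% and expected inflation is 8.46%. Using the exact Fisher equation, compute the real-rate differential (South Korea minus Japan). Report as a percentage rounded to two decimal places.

South Korea: (1 + 0.0210)/(1 + 0.0673) − 1 = -4.3380%
Japan: (1 + 0.1149)/(1 + 0.0846) − 1 = 2.7937%
Differential = -4.3380% − 2.7937% = -7.1317% → -7.13%.

-7.13%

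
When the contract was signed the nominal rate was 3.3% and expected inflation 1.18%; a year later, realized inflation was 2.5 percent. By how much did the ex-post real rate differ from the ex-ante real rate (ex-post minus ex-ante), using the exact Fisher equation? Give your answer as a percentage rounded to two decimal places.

-1.31%

Ex-ante: (1 + 0.0330)/(1 + 0.0118) − 1 = 2.0953%
Ex-post: (1 + 0.0330)/(1 + 0.0250) − 1 = 0.7805%
Difference (ex-post − ex-ante) = -1.3148% → -1.31%.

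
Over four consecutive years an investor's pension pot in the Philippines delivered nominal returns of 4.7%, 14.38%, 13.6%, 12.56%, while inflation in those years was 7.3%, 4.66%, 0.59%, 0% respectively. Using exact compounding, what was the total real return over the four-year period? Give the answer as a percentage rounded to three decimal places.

Compound the nominal returns: 1.0470 × 1.1438 × 1.1360 × 1.1256 = 1.531296.
Compound inflation: 1.0730 × 1.0466 × 1.0059 × 1.0000 = 1.129628.
Deflate: 1.531296 / 1.129628 = 1.355576.
Total real return = 1.355576 − 1 → 35.558%.

35.558%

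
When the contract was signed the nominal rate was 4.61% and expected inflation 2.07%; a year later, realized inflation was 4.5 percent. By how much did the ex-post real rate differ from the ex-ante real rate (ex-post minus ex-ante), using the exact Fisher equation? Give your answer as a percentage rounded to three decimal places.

Ex-ante: (1 + 0.0461)/(1 + 0.0207) − 1 = 2.4885%
Ex-post: (1 + 0.0461)/(1 + 0.0450) − 1 = 0.1053%
Difference (ex-post − ex-ante) = -2.3832% → -2.383%.

-2.383%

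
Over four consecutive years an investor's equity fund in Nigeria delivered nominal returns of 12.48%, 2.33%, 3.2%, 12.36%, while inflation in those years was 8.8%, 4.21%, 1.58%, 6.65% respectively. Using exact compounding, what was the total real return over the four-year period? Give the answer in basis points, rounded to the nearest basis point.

866 basis points

Compound the nominal returns: 1.1248 × 1.0233 × 1.0320 × 1.1236 = 1.334657.
Compound inflation: 1.0880 × 1.0421 × 1.0158 × 1.0665 = 1.228308.
Deflate: 1.334657 / 1.228308 = 1.086582.
Total real return = 1.086582 − 1 → 866 basis points.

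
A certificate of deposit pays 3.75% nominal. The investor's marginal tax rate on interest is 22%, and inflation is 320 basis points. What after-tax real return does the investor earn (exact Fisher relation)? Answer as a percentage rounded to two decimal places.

After-tax nominal return = 3.75% × (1 − 0.22) = 2.9250%.
1 + r = 1.02925 / 1.03200 = 0.997335
After-tax real rate = 0.997335 − 1 → -0.27%.

-0.27%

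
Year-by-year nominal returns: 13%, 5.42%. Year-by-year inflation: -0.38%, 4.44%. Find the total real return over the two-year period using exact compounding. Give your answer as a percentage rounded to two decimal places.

14.50%

Nominal growth factor = 1.1300 × 1.0542 = 1.191246
Price-level growth factor = 0.9962 × 1.0444 = 1.040431
Real growth factor = 1.191246 / 1.040431 = 1.144954
Total real return = 1.144954 − 1 → 14.50%.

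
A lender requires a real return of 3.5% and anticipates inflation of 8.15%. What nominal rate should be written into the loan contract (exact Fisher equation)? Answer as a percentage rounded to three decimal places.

11.935%

(1 + i) = (1 + r)(1 + π) = 1.03500 × 1.08150 = 1.1193525
i = 1.1193525 − 1, so the required nominal rate is 11.935%.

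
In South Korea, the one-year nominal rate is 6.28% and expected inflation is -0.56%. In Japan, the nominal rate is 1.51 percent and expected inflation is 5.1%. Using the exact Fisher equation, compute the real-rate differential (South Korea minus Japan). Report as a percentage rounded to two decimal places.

10.29%

South Korea: (1 + 0.0628)/(1 − 0.0056) − 1 = 6.8785%
Japan: (1 + 0.0151)/(1 + 0.0510) − 1 = -3.4158%
Differential = 6.8785% − (-3.4158%) = 10.2943% → 10.29%.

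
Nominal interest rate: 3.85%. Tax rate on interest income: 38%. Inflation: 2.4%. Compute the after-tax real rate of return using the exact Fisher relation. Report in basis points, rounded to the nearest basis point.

-1 basis points

After-tax nominal return = 3.85% × (1 − 0.38) = 2.3870%.
1 + r = 1.02387 / 1.02400 = 0.999873
After-tax real rate = 0.999873 − 1 → -1 basis points.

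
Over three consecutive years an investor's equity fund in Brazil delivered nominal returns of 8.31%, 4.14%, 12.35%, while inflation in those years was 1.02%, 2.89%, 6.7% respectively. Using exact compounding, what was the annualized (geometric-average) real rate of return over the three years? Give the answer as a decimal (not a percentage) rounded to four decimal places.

0.0455

Nominal growth factor = 1.0831 × 1.0414 × 1.1235 = 1.26724097
Price-level growth factor = 1.0102 × 1.0289 × 1.0670 = 1.10903423
Real growth factor = 1.26724097 / 1.10903423 = 1.14265271
Annualized real rate = 1.14265271^(1/3) − 1 = 4.5454% → 0.0455.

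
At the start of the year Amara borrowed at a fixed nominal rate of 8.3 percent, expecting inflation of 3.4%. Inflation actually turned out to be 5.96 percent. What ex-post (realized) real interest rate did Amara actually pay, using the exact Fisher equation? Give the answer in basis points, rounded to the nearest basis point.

221 basis points

Ex-post: (1 + 0.0830)/(1 + 0.0596) − 1 = 2.2084%
So the realized real rate is 221 basis points.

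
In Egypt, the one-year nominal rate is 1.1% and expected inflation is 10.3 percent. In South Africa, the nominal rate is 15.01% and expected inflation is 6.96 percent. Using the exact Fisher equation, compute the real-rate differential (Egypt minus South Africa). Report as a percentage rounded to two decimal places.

Egypt: (1 + 0.0110)/(1 + 0.1030) − 1 = -8.3409%
South Africa: (1 + 0.1501)/(1 + 0.0696) − 1 = 7.5262%
Differential = -8.3409% − 7.5262% = -15.8671% → -15.87%.

-15.87%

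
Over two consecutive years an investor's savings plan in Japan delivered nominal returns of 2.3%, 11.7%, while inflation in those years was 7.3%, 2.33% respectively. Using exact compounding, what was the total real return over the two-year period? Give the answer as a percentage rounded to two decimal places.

4.07%

Nominal growth factor = 1.0230 × 1.1170 = 1.142691
Price-level growth factor = 1.0730 × 1.0233 = 1.098001
Real growth factor = 1.142691 / 1.098001 = 1.040701
Total real return = 1.040701 − 1 → 4.07%.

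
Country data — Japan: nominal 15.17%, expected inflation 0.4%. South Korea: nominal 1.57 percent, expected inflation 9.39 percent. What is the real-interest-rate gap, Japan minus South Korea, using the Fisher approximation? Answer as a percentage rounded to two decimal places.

22.59%

Japan: 15.17% − 0.4% = 14.770%
South Korea: 1.57% − 9.39% = -7.820%
Differential = 22.590% → 22.59%.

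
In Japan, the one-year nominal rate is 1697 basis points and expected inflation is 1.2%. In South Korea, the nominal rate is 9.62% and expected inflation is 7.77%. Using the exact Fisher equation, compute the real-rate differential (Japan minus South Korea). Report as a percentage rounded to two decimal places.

Japan: (1 + 0.1697)/(1 + 0.0120) − 1 = 15.5830%
South Korea: (1 + 0.0962)/(1 + 0.0777) − 1 = 1.7166%
Differential = 15.5830% − 1.7166% = 13.8664% → 13.87%.

13.87%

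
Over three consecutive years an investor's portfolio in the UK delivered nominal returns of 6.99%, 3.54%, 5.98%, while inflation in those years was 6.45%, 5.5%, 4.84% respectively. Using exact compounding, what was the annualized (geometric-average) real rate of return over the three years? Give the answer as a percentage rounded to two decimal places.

-0.10%

Compound the nominal returns: 1.0699 × 1.0354 × 1.0598 = 1.17401937.
Compound inflation: 1.0645 × 1.0550 × 1.0484 = 1.17740300.
Deflate: 1.17401937 / 1.17740300 = 0.99712620.
Annualized real rate = 0.99712620^(1/3) − 1 = -0.0959% → -0.10%.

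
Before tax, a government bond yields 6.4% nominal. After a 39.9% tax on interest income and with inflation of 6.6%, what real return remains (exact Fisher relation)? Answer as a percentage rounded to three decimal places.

-2.583%

After-tax nominal return = 6.4% × (1 − 0.399) = 3.8464%.
1 + r = 1.038464 / 1.06600 = 0.974169
After-tax real rate = 0.974169 − 1 → -2.583%.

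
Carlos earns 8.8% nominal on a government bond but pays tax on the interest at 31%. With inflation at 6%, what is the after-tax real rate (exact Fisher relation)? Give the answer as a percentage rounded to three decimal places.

0.068%

After-tax nominal return = 8.8% × (1 − 0.31) = 6.0720%.
1 + r = 1.06072 / 1.06000 = 1.000679
After-tax real rate = 1.000679 − 1 → 0.068%.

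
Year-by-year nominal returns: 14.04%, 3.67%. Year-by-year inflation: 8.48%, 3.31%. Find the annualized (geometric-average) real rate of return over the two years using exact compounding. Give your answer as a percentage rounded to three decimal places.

Compound the nominal returns: 1.1404 × 1.0367 = 1.18225268.
Compound inflation: 1.0848 × 1.0331 = 1.12070688.
Deflate: 1.18225268 / 1.12070688 = 1.05491695.
Annualized real rate = 1.05491695^(1/2) − 1 = 2.7091% → 2.709%.

2.709%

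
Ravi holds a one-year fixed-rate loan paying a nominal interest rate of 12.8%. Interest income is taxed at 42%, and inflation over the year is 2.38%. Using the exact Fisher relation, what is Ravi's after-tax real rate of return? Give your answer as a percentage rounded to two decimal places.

4.93%

After-tax nominal return = 12.8% × (1 − 0.42) = 7.4240%.
1 + r = 1.07424 / 1.02380 = 1.049267
After-tax real rate = 1.049267 − 1 → 4.93%.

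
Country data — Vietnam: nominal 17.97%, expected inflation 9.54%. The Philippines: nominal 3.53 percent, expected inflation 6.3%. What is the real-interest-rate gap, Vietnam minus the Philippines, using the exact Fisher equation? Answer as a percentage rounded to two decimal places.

Vietnam: (1 + 0.1797)/(1 + 0.0954) − 1 = 7.6958%
The Philippines: (1 + 0.0353)/(1 + 0.0630) − 1 = -2.6058%
Differential = 7.6958% − (-2.6058%) = 10.3017% → 10.30%.

10.30%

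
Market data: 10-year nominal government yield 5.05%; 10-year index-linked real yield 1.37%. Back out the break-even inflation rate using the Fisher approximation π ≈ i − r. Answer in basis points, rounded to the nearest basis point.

π ≈ i − r = 5.05% − 1.37% → 368 basis points.

368 basis points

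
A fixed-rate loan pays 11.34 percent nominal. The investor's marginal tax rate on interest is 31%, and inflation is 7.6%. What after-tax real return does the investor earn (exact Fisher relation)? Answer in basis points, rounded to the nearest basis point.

21 basis points

After-tax nominal return = 11.34% × (1 − 0.31) = 7.8246%.
1 + r = 1.078246 / 1.07600 = 1.002087
After-tax real rate = 1.002087 − 1 → 21 basis points.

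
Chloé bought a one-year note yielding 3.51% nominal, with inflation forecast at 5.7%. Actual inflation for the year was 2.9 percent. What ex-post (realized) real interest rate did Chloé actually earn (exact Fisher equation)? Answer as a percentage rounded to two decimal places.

Ex-post: (1 + 0.0351)/(1 + 0.0290) − 1 = 0.5928%
So the realized real rate is 0.59%.

0.59%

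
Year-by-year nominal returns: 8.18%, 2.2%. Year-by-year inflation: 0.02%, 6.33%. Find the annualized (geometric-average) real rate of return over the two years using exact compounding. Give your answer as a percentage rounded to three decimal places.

Compound the nominal returns: 1.0818 × 1.0220 = 1.105599600.
Compound inflation: 1.0002 × 1.0633 = 1.063512660.
Deflate: 1.105599600 / 1.063512660 = 1.039573520.
Annualized real rate = 1.039573520^(1/2) − 1 = 1.95948% → 1.959%.

1.959%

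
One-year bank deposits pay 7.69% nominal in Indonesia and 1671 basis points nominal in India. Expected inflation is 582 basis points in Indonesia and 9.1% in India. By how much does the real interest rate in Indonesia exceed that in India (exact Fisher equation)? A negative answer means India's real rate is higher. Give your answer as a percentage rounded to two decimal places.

Indonesia: (1 + 0.0769)/(1 + 0.0582) − 1 = 1.7672%
India: (1 + 0.1671)/(1 + 0.0910) − 1 = 6.9753%
Differential = 1.7672% − 6.9753% = -5.2081% → -5.21%.

-5.21%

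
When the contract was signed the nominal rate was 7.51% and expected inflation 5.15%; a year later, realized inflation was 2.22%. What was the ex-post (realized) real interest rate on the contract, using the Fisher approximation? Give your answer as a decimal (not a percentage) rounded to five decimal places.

0.05290

Ex-post: 7.51% − 2.22% = 5.290%
So the realized real rate is 0.05290.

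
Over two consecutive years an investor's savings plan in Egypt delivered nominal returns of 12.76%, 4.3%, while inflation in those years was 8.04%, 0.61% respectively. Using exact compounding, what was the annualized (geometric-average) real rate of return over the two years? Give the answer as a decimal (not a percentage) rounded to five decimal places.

0.04018

Compound the nominal returns: 1.1276 × 1.0430 = 1.17608680.
Compound inflation: 1.0804 × 1.0061 = 1.08699044.
Deflate: 1.17608680 / 1.08699044 = 1.08196609.
Annualized real rate = 1.08196609^(1/2) − 1 = 4.0176% → 0.04018.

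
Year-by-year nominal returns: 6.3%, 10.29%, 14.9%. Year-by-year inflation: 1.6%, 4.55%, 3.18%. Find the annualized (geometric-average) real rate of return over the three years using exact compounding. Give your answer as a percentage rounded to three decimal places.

Compound the nominal returns: 1.0630 × 1.1029 × 1.1490 = 1.34706772.
Compound inflation: 1.0160 × 1.0455 × 1.0318 = 1.09600685.
Deflate: 1.34706772 / 1.09600685 = 1.22906871.
Annualized real rate = 1.22906871^(1/3) − 1 = 7.1171% → 7.117%.

7.117%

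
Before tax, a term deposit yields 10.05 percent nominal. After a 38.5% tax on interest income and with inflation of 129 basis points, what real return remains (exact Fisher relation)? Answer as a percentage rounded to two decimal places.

4.83%

After-tax nominal return = 10.05% × (1 − 0.385) = 6.18075%.
1 + r = 1.0618075 / 1.01290 = 1.048285
After-tax real rate = 1.048285 − 1 → 4.83%.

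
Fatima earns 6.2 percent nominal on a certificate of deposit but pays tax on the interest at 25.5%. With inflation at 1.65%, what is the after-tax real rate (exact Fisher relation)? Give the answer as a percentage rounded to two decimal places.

2.92%

After-tax nominal return = 6.2% × (1 − 0.255) = 4.6190%.
1 + r = 1.04619 / 1.01650 = 1.029208
After-tax real rate = 1.029208 − 1 → 2.92%.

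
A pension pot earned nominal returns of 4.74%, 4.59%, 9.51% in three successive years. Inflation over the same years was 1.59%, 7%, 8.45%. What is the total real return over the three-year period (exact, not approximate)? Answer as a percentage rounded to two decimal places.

1.76%

Nominal growth factor = 1.0474 × 1.0459 × 1.0951 = 1.199655
Price-level growth factor = 1.0159 × 1.0700 × 1.0845 = 1.178866
Real growth factor = 1.199655 / 1.178866 = 1.017635
Total real return = 1.017635 − 1 → 1.76%.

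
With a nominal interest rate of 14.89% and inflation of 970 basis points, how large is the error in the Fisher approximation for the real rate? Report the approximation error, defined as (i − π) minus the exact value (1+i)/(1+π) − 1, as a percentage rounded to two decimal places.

0.46%

Approximate: r ≈ 14.890% − 9.700% = 5.1900%
Exact: (1 + 0.1489)/(1 + 0.0970) − 1 = 4.7311%
Error = 5.1900% − 4.7311% = 0.4589% → 0.46%.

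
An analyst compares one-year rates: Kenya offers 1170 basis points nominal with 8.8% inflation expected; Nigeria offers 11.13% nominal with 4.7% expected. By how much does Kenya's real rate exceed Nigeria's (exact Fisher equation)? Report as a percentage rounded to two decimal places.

Kenya: (1 + 0.1170)/(1 + 0.0880) − 1 = 2.6654%
Nigeria: (1 + 0.1113)/(1 + 0.0470) − 1 = 6.1414%
Differential = 2.6654% − 6.1414% = -3.4759% → -3.48%.

-3.48%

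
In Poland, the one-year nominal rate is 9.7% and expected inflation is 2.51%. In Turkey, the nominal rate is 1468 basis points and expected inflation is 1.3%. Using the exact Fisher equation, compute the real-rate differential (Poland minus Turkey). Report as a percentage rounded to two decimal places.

-6.19%

Poland: (1 + 0.0970)/(1 + 0.0251) − 1 = 7.0139%
Turkey: (1 + 0.1468)/(1 + 0.0130) − 1 = 13.2083%
Differential = 7.0139% − 13.2083% = -6.1943% → -6.19%.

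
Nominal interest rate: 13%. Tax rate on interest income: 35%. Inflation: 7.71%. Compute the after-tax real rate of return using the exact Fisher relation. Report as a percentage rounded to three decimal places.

After-tax nominal return = 13% × (1 − 0.35) = 8.4500%.
1 + r = 1.08450 / 1.07710 = 1.006870
After-tax real rate = 1.006870 − 1 → 0.687%.

0.687%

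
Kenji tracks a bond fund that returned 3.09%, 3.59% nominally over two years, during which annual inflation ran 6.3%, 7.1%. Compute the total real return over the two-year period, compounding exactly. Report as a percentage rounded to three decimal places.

-6.198%

Nominal growth factor = 1.0309 × 1.0359 = 1.067909
Price-level growth factor = 1.0630 × 1.0710 = 1.138473
Real growth factor = 1.067909 / 1.138473 = 0.938019
Total real return = 0.938019 − 1 → -6.198%.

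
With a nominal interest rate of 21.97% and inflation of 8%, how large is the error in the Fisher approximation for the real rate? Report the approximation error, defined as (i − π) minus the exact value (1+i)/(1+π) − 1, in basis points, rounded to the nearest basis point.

Approximate: r ≈ 21.970% − 8.000% = 13.9700%
Exact: (1 + 0.2197)/(1 + 0.0800) − 1 = 12.9352%
Error = 13.9700% − 12.9352% = 1.0348% → 103 basis points.

103 basis points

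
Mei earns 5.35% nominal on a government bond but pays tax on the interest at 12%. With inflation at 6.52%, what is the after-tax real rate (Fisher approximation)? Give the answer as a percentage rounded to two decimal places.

-1.81%

After-tax nominal return = 5.35% × (1 − 0.12) = 4.7080%.
r ≈ 4.7080% − 6.52% → -1.81%.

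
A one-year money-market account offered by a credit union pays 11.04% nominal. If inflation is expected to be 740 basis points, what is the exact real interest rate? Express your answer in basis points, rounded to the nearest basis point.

339 basis points

1 + r = 1.11040 / 1.07400 = 1.033892
r = 1.033892 − 1 = 3.3892%, i.e. 339 basis points.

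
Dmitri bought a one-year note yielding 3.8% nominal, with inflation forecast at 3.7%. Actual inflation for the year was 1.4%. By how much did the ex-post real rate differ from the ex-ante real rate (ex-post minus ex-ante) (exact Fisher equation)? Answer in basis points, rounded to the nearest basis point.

227 basis points

Ex-ante: (1 + 0.0380)/(1 + 0.0370) − 1 = 0.0964%
Ex-post: (1 + 0.0380)/(1 + 0.0140) − 1 = 2.3669%
Difference (ex-post − ex-ante) = 2.2704% → 227 basis points.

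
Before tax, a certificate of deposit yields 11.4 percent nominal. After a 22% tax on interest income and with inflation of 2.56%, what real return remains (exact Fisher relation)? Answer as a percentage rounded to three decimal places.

After-tax nominal return = 11.4% × (1 − 0.22) = 8.8920%.
1 + r = 1.08892 / 1.02560 = 1.061739
After-tax real rate = 1.061739 − 1 → 6.174%.

6.174%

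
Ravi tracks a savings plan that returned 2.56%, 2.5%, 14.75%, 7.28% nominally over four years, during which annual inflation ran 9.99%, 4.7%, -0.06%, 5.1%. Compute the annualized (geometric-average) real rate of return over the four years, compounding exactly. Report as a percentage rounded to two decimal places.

Nominal growth factor = 1.0256 × 1.0250 × 1.1475 × 1.0728 = 1.29411639
Price-level growth factor = 1.0999 × 1.0470 × 0.9994 × 1.0510 = 1.20960046
Real growth factor = 1.29411639 / 1.20960046 = 1.06987094
Annualized real rate = 1.06987094^(1/4) − 1 = 1.7028% → 1.70%.

1.70%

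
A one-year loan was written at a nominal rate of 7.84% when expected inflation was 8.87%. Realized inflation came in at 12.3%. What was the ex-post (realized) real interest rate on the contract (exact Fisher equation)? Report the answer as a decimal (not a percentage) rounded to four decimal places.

-0.0397

Ex-post: (1 + 0.0784)/(1 + 0.1230) − 1 = -3.9715%
So the realized real rate is -0.0397.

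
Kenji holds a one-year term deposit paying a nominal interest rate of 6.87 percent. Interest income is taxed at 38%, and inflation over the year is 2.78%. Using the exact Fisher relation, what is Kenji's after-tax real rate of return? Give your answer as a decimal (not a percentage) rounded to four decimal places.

After-tax nominal return = 6.87% × (1 − 0.38) = 4.2594%.
1 + r = 1.042594 / 1.02780 = 1.014394
After-tax real rate = 1.014394 − 1 → 0.0144.

0.0144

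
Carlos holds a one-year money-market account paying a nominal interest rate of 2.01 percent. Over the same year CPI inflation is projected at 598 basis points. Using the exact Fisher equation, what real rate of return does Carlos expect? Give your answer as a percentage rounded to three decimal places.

1 + r = 1.02010 / 1.05980 = 0.962540
r = 0.962540 − 1 = -3.7460%, i.e. -3.746%.

-3.746%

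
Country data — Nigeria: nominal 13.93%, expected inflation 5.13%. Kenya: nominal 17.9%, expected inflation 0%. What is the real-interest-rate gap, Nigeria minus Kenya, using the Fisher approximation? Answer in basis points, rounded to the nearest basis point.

Nigeria: 13.93% − 5.13% = 8.800%
Kenya: 17.9% − 0% = 17.900%
Differential = -9.100% → -910 basis points.

-910 basis points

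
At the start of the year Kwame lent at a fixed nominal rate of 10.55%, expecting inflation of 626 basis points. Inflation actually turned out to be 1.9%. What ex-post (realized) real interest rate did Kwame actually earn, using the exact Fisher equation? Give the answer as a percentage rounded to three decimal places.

8.489%

Ex-post: (1 + 0.1055)/(1 + 0.0190) − 1 = 8.4887%
So the realized real rate is 8.489%.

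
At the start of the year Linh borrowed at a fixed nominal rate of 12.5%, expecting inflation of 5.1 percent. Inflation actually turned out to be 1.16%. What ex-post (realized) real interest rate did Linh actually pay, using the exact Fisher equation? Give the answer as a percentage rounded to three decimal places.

Ex-post: (1 + 0.1250)/(1 + 0.0116) − 1 = 11.2100%
So the realized real rate is 11.210%.

11.210%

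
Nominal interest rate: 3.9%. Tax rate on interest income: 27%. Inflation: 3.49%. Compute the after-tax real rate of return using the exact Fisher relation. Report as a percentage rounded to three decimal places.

After-tax nominal return = 3.9% × (1 − 0.27) = 2.8470%.
1 + r = 1.02847 / 1.03490 = 0.993787
After-tax real rate = 0.993787 − 1 → -0.621%.

-0.621%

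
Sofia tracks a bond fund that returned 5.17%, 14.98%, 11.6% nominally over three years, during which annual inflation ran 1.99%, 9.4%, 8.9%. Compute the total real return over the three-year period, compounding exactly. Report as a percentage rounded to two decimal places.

Nominal growth factor = 1.0517 × 1.1498 × 1.1160 = 1.349517
Price-level growth factor = 1.0199 × 1.0940 × 1.0890 = 1.215074
Real growth factor = 1.349517 / 1.215074 = 1.110646
Total real return = 1.110646 − 1 → 11.06%.

11.06%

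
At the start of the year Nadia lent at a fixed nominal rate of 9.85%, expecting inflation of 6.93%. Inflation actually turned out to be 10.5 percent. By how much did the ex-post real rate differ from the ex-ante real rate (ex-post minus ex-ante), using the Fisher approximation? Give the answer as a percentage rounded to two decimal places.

Ex-ante: 9.85% − 6.93% = 2.920%
Ex-post: 9.85% − 10.5% = -0.650%
Difference (ex-post − ex-ante) = -3.5700% → -3.57%.

-3.57%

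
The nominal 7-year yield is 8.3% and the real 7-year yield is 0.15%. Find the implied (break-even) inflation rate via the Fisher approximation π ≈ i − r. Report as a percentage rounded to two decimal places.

π ≈ i − r = 8.3% − 0.15% → 8.15%.

8.15%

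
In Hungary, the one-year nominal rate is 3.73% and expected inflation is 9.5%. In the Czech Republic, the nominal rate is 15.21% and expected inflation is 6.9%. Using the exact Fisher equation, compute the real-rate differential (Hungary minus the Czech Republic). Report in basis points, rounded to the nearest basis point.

Hungary: (1 + 0.0373)/(1 + 0.0950) − 1 = -5.2694%
The Czech Republic: (1 + 0.1521)/(1 + 0.0690) − 1 = 7.7736%
Differential = -5.2694% − 7.7736% = -13.0430% → -1304 basis points.

-1304 basis points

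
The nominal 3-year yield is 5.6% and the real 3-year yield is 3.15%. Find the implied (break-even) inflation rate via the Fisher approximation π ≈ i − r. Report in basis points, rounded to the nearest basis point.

π ≈ i − r = 5.6% − 3.15% → 245 basis points.

245 basis points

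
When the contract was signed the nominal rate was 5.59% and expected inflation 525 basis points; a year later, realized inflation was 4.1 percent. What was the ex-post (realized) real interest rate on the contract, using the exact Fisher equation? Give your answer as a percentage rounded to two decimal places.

1.43%

Ex-post: (1 + 0.0559)/(1 + 0.0410) − 1 = 1.4313%
So the realized real rate is 1.43%.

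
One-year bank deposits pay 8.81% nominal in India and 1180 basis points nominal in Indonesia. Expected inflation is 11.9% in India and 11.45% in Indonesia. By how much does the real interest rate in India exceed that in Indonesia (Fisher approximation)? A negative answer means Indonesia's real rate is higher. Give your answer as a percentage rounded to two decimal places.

India: 8.81% − 11.9% = -3.090%
Indonesia: 11.8% − 11.45% = 0.350%
Differential = -3.440% → -3.44%.

-3.44%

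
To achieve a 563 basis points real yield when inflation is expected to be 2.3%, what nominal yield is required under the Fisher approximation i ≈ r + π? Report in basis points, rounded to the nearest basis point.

793 basis points

i ≈ r + π = 5.63% + 2.3% = 793 basis points.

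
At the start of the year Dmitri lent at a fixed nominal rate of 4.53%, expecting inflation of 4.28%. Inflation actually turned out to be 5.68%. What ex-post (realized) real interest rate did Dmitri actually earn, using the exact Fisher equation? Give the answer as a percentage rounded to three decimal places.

-1.088%

Ex-post: (1 + 0.0453)/(1 + 0.0568) − 1 = -1.0882%
So the realized real rate is -1.088%.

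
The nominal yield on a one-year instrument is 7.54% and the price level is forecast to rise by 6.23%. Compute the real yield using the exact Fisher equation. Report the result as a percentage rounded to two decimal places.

1 + r = 1.07540 / 1.06230 = 1.012332
r = 1.012332 − 1 = 1.2332%, i.e. 1.23%.

1.23%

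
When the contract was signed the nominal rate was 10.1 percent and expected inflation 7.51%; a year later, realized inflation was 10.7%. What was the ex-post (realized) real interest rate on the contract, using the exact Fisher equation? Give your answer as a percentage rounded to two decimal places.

Ex-post: (1 + 0.1010)/(1 + 0.1070) − 1 = -0.5420%
So the realized real rate is -0.54%.

-0.54%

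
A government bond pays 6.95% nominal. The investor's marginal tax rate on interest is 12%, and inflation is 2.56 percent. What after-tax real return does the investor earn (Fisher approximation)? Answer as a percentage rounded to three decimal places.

After-tax nominal return = 6.95% × (1 − 0.12) = 6.1160%.
r ≈ 6.1160% − 2.56% → 3.556%.

3.556%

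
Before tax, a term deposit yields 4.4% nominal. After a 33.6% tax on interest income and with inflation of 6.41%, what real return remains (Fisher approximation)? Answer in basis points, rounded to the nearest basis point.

After-tax nominal return = 4.4% × (1 − 0.336) = 2.9216%.
r ≈ 2.9216% − 6.41% → -349 basis points.

-349 basis points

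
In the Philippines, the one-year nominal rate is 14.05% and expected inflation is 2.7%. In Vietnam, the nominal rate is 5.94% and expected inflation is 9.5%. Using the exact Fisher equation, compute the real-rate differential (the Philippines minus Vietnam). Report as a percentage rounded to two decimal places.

14.30%

The Philippines: (1 + 0.1405)/(1 + 0.0270) − 1 = 11.0516%
Vietnam: (1 + 0.0594)/(1 + 0.0950) − 1 = -3.2511%
Differential = 11.0516% − (-3.2511%) = 14.3027% → 14.30%.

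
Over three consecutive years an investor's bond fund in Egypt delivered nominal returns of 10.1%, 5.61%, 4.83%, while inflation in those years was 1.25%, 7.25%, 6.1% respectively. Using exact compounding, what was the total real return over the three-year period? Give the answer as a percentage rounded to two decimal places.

5.80%

Nominal growth factor = 1.1010 × 1.0561 × 1.0483 = 1.218928
Price-level growth factor = 1.0125 × 1.0725 × 1.0610 = 1.152147
Real growth factor = 1.218928 / 1.152147 = 1.057962
Total real return = 1.057962 − 1 → 5.80%.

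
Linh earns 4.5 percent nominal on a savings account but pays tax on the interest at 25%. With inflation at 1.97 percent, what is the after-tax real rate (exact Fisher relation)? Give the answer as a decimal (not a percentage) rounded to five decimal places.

0.01378

After-tax nominal return = 4.5% × (1 − 0.25) = 3.3750%.
1 + r = 1.03375 / 1.01970 = 1.013779
After-tax real rate = 1.013779 − 1 → 0.01378.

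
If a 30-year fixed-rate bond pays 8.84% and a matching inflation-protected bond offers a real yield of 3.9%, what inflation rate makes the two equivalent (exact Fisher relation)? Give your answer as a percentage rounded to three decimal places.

4.755%

(1 + π) = (1 + i)/(1 + r) = 1.08840 / 1.03900 = 1.047546
Break-even inflation = 1.047546 − 1 → 4.755%.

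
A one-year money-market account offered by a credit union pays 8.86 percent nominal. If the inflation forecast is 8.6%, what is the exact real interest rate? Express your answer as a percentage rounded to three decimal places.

By the Fisher relation, 1 + r = (1 + i)/(1 + π).
1 + r = 1.08860 / 1.08600 = 1.002394
r = 1.002394 − 1 = 0.2394%, i.e. 0.239%.

0.239%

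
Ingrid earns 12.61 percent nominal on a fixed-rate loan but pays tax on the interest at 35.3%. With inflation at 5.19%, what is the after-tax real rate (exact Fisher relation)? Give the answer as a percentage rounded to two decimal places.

After-tax nominal return = 12.61% × (1 − 0.353) = 8.15867%.
1 + r = 1.0815867 / 1.05190 = 1.028222
After-tax real rate = 1.028222 − 1 → 2.82%.

2.82%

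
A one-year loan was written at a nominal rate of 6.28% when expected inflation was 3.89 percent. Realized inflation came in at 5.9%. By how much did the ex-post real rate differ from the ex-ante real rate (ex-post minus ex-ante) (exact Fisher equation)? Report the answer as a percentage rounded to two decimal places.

Ex-ante: (1 + 0.0628)/(1 + 0.0389) − 1 = 2.3005%
Ex-post: (1 + 0.0628)/(1 + 0.0590) − 1 = 0.3588%
Difference (ex-post − ex-ante) = -1.9417% → -1.94%.

-1.94%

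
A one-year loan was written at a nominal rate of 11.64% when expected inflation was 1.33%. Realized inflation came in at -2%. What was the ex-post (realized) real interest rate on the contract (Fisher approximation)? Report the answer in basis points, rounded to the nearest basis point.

1364 basis points

Ex-post: 11.64% − (-2%) = 13.640%
So the realized real rate is 1364 basis points.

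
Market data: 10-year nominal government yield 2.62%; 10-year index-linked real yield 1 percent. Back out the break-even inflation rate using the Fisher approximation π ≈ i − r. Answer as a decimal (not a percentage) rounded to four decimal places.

π ≈ i − r = 2.62% − 1% → 0.0162.

0.0162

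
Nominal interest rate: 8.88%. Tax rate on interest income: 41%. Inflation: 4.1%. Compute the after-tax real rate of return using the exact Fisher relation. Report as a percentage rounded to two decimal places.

After-tax nominal return = 8.88% × (1 − 0.41) = 5.2392%.
1 + r = 1.052392 / 1.04100 = 1.010943
After-tax real rate = 1.010943 − 1 → 1.09%.

1.09%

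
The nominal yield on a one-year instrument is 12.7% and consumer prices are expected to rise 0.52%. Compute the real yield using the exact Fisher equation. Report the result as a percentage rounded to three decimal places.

By the Fisher equation, 1 + r = (1 + i)/(1 + π).
1 + r = 1.12700 / 1.00520 = 1.121170
r = 1.121170 − 1 = 12.1170%, i.e. 12.117%.

12.117%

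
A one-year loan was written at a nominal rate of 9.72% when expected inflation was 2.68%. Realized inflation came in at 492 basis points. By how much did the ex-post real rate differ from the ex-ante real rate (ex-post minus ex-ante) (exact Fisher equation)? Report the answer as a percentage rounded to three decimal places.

Ex-ante: (1 + 0.0972)/(1 + 0.0268) − 1 = 6.8563%
Ex-post: (1 + 0.0972)/(1 + 0.0492) − 1 = 4.5749%
Difference (ex-post − ex-ante) = -2.2813% → -2.281%.

-2.281%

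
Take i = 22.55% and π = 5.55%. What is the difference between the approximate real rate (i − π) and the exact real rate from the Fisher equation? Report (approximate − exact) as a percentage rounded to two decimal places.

Approximate: r ≈ 22.550% − 5.550% = 17.0000%
Exact: (1 + 0.2255)/(1 + 0.0555) − 1 = 16.1061%
Error = 17.0000% − 16.1061% = 0.8939% → 0.89%.

0.89%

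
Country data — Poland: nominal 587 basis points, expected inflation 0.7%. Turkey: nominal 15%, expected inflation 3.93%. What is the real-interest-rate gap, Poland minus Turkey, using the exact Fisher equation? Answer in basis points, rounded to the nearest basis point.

-552 basis points

Poland: (1 + 0.0587)/(1 + 0.0070) − 1 = 5.1341%
Turkey: (1 + 0.1500)/(1 + 0.0393) − 1 = 10.6514%
Differential = 5.1341% − 10.6514% = -5.5173% → -552 basis points.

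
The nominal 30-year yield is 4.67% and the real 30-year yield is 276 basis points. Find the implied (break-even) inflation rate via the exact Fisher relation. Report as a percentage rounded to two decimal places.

(1 + π) = (1 + i)/(1 + r) = 1.04670 / 1.02760 = 1.018587
Break-even inflation = 1.018587 − 1 → 1.86%.

1.86%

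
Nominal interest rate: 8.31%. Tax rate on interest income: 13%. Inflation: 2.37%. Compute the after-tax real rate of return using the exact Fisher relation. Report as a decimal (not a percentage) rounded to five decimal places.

0.04747

After-tax nominal return = 8.31% × (1 − 0.13) = 7.2297%.
1 + r = 1.072297 / 1.02370 = 1.047472
After-tax real rate = 1.047472 − 1 → 0.04747.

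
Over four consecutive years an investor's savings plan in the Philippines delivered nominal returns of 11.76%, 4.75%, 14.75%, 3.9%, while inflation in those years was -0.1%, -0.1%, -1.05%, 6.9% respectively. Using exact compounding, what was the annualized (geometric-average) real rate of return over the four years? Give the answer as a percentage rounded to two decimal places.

Compound the nominal returns: 1.1176 × 1.0475 × 1.1475 × 1.0390 = 1.39575331.
Compound inflation: 0.9990 × 0.9990 × 0.9895 × 1.0690 = 1.05566101.
Deflate: 1.39575331 / 1.05566101 = 1.32216052.
Annualized real rate = 1.32216052^(1/4) − 1 = 7.2312% → 7.23%.

7.23%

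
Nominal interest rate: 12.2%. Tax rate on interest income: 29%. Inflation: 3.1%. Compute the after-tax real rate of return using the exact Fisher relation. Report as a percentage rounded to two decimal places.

After-tax nominal return = 12.2% × (1 − 0.29) = 8.6620%.
1 + r = 1.08662 / 1.03100 = 1.053948
After-tax real rate = 1.053948 − 1 → 5.39%.

5.39%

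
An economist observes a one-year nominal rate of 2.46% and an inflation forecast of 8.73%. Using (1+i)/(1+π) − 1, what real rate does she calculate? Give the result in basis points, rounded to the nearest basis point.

-577 basis points

By the Fisher equation, 1 + r = (1 + i)/(1 + π).
1 + r = 1.02460 / 1.08730 = 0.942334
r = 0.942334 − 1 = -5.7666%, i.e. -577 basis points.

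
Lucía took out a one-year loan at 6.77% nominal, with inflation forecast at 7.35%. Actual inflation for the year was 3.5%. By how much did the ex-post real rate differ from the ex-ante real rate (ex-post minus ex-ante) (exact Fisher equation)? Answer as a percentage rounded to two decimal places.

Ex-ante: (1 + 0.0677)/(1 + 0.0735) − 1 = -0.5403%
Ex-post: (1 + 0.0677)/(1 + 0.0350) − 1 = 3.1594%
Difference (ex-post − ex-ante) = 3.6997% → 3.70%.

3.70%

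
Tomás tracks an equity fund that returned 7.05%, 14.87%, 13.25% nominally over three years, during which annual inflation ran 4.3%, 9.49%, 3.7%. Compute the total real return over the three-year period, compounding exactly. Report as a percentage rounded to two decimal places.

Compound the nominal returns: 1.0705 × 1.1487 × 1.1325 = 1.392616.
Compound inflation: 1.0430 × 1.0949 × 1.0370 = 1.184234.
Deflate: 1.392616 / 1.184234 = 1.175964.
Total real return = 1.175964 − 1 → 17.60%.

17.60%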